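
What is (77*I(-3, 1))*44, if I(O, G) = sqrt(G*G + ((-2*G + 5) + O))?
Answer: 3388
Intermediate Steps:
I(O, G) = sqrt(5 + O + G**2 - 2*G) (I(O, G) = sqrt(G**2 + ((5 - 2*G) + O)) = sqrt(G**2 + (5 + O - 2*G)) = sqrt(5 + O + G**2 - 2*G))
(77*I(-3, 1))*44 = (77*sqrt(5 - 3 + 1**2 - 2*1))*44 = (77*sqrt(5 - 3 + 1 - 2))*44 = (77*sqrt(1))*44 = (77*1)*44 = 77*44 = 3388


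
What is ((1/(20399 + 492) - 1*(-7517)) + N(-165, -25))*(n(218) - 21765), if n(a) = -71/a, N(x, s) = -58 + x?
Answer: -723013913221155/4554238 ≈ -1.5876e+8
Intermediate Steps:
((1/(20399 + 492) - 1*(-7517)) + N(-165, -25))*(n(218) - 21765) = ((1/(20399 + 492) - 1*(-7517)) + (-58 - 165))*(-71/218 - 21765) = ((1/20891 + 7517) - 223)*(-71*1/218 - 21765) = ((1/20891 + 7517) - 223)*(-71/218 - 21765) = (157037648/20891 - 223)*(-4744841/218) = (152378955/20891)*(-4744841/218) = -723013913221155/4554238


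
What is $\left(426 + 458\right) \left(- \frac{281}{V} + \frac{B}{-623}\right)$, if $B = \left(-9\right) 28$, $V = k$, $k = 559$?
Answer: $- \frac{332180}{3827} \approx -86.799$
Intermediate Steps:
$V = 559$
$B = -252$
$\left(426 + 458\right) \left(- \frac{281}{V} + \frac{B}{-623}\right) = \left(426 + 458\right) \left(- \frac{281}{559} - \frac{252}{-623}\right) = 884 \left(\left(-281\right) \frac{1}{559} - - \frac{36}{89}\right) = 884 \left(- \frac{281}{559} + \frac{36}{89}\right) = 884 \left(- \frac{4885}{49751}\right) = - \frac{332180}{3827}$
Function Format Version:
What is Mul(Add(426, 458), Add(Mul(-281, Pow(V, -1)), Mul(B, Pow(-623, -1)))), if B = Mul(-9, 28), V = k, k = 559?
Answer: Rational(-332180, 3827) ≈ -86.799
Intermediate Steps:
V = 559
B = -252
Mul(Add(426, 458), Add(Mul(-281, Pow(V, -1)), Mul(B, Pow(-623, -1)))) = Mul(Add(426, 458), Add(Mul(-281, Pow(559, -1)), Mul(-252, Pow(-623, -1)))) = Mul(884, Add(Mul(-281, Rational(1, 559)), Mul(-252, Rational(-1, 623)))) = Mul(884, Add(Rational(-281, 559), Rational(36, 89))) = Mul(884, Rational(-4885, 49751)) = Rational(-332180, 3827)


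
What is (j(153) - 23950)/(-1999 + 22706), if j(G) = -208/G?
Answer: -3664558/3168171 ≈ -1.1567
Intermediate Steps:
(j(153) - 23950)/(-1999 + 22706) = (-208/153 - 23950)/(-1999 + 22706) = (-208*1/153 - 23950)/20707 = (-208/153 - 23950)*(1/20707) = -3664558/153*1/20707 = -3664558/3168171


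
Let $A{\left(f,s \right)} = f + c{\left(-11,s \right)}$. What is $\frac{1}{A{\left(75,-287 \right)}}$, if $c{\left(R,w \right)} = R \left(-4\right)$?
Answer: $\frac{1}{119} \approx 0.0084034$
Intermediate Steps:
$c{\left(R,w \right)} = - 4 R$
$A{\left(f,s \right)} = 44 + f$ ($A{\left(f,s \right)} = f - -44 = f + 44 = 44 + f$)
$\frac{1}{A{\left(75,-287 \right)}} = \frac{1}{44 + 75} = \frac{1}{119}$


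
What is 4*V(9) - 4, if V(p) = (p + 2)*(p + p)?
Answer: 788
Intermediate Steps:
V(p) = 2*p*(2 + p) (V(p) = (2 + p)*(2*p) = 2*p*(2 + p))
4*V(9) - 4 = 4*(2*9*(2 + 9)) - 4 = 4*(2*9*11) - 4 = 4*198 - 4 = 792 - 4 = 788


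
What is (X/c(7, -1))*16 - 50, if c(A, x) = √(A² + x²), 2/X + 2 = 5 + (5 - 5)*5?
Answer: -50 + 16*√2/15 ≈ -48.492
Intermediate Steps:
X = ⅔ (X = 2/(-2 + (5 + (5 - 5)*5)) = 2/(-2 + (5 + 0*5)) = 2/(-2 + (5 + 0)) = 2/(-2 + 5) = 2/3 = 2*(⅓) = ⅔ ≈ 0.66667)
(X/c(7, -1))*16 - 50 = (2/(3*(√(7² + (-1)²))))*16 - 50 = (2/(3*(√(49 + 1))))*16 - 50 = (2/(3*(√50)))*16 - 50 = (2/(3*((5*√2))))*16 - 50 = (2*(√2/10)/3)*16 - 50 = (√2/15)*16 - 50 = 16*√2/15 - 50 = -50 + 16*√2/15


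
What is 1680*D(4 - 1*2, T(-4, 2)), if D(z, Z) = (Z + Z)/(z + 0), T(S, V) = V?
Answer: 3360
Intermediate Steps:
D(z, Z) = 2*Z/z (D(z, Z) = (2*Z)/z = 2*Z/z)
1680*D(4 - 1*2, T(-4, 2)) = 1680*(2*2/(4 - 1*2)) = 1680*(2*2/(4 - 2)) = 1680*(2*2/2) = 1680*(2*2*(½)) = 1680*2 = 3360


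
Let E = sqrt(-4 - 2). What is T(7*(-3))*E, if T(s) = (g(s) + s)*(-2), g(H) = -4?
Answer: 50*I*sqrt(6) ≈ 122.47*I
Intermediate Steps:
E = I*sqrt(6) (E = sqrt(-6) = I*sqrt(6) ≈ 2.4495*I)
T(s) = 8 - 2*s (T(s) = (-4 + s)*(-2) = 8 - 2*s)
T(7*(-3))*E = (8 - 14*(-3))*(I*sqrt(6)) = (8 - 2*(-21))*(I*sqrt(6)) = (8 + 42)*(I*sqrt(6)) = 50*(I*sqrt(6)) = 50*I*sqrt(6)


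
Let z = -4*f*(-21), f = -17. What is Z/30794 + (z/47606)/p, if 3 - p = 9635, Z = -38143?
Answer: -312322947929/252148416208 ≈ -1.2386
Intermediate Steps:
p = -9632 (p = 3 - 1*9635 = 3 - 9635 = -9632)
z = -1428 (z = -4*(-17)*(-21) = 68*(-21) = -1428)
Z/30794 + (z/47606)/p = -38143/30794 - 1428/47606/(-9632) = -38143*1/30794 - 1428*1/47606*(-1/9632) = -38143/30794 - 714/23803*(-1/9632) = -38143/30794 + 51/16376464 = -312322947929/252148416208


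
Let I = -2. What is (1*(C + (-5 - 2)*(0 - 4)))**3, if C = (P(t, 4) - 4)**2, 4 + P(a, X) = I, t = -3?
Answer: 2097152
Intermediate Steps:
P(a, X) = -6 (P(a, X) = -4 - 2 = -6)
C = 100 (C = (-6 - 4)**2 = (-10)**2 = 100)
(1*(C + (-5 - 2)*(0 - 4)))**3 = (1*(100 + (-5 - 2)*(0 - 4)))**3 = (1*(100 - 7*(-4)))**3 = (1*(100 + 28))**3 = (1*128)**3 = 128**3 = 2097152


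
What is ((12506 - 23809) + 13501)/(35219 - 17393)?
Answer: 1099/8913 ≈ 0.12330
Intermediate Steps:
((12506 - 23809) + 13501)/(35219 - 17393) = (-11303 + 13501)/17826 = 2198*(1/17826) = 1099/8913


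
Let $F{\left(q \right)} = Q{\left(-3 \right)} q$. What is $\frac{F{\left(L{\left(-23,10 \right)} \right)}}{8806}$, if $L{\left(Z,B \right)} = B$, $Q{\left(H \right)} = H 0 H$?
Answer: $0$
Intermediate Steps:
$Q{\left(H \right)} = 0$ ($Q{\left(H \right)} = 0 H = 0$)
$F{\left(q \right)} = 0$ ($F{\left(q \right)} = 0 q = 0$)
$\frac{F{\left(L{\left(-23,10 \right)} \right)}}{8806} = \frac{0}{8806} = 0 \cdot \frac{1}{8806} = 0$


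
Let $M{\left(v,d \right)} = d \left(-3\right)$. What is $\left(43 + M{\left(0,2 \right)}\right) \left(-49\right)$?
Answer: $-1813$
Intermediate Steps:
$M{\left(v,d \right)} = - 3 d$
$\left(43 + M{\left(0,2 \right)}\right) \left(-49\right) = \left(43 - 6\right) \left(-49\right) = 37 \left(-49\right) = -1813$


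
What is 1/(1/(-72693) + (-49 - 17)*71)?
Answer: -72693/340639399 ≈ -0.00021340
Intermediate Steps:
1/(1/(-72693) + (-49 - 17)*71) = 1/(-1/72693 - 66*71) = 1/(-1/72693 - 4686) = 1/(-340639399/72693) = -72693/340639399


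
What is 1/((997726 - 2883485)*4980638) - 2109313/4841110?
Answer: -4952816123219909214/11367268708947072155 ≈ -0.43571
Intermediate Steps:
1/((997726 - 2883485)*4980638) - 2109313/4841110 = (1/4980638)/(-1885759) - 2109313*1/4841110 = -1/1885759*1/4980638 - 2109313/4841110 = -1/9392282934242 - 2109313/4841110 = -4952816123219909214/11367268708947072155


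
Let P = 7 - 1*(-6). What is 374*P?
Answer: 4862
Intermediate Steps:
P = 13 (P = 7 + 6 = 13)
374*P = 374*13 = 4862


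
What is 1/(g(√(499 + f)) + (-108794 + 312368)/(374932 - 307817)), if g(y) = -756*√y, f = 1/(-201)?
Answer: 1/(203574/67115 - 252*201^(¾)*100298^(¼)/67) ≈ -0.00028011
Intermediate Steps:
f = -1/201 ≈ -0.0049751
1/(g(√(499 + f)) + (-108794 + 312368)/(374932 - 307817)) = 1/(-756*(499 - 1/201)^(¼) + (-108794 + 312368)/(374932 - 307817)) = 1/(-756*201^(¾)*100298^(¼)/201 + 203574/67115) = 1/(-756*201^(¾)*100298^(¼)/201 + 203574*(1/67115)) = 1/(-252*201^(¾)*100298^(¼)/67 + 203574/67115) = 1/(203574/67115 - 252*201^(¾)*100298^(¼)/67)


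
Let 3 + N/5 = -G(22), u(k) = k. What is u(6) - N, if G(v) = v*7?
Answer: 791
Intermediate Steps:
G(v) = 7*v
N = -785 (N = -15 + 5*(-7*22) = -15 + 5*(-1*154) = -15 + 5*(-154) = -15 - 770 = -785)
u(6) - N = 6 - 1*(-785) = 6 + 785 = 791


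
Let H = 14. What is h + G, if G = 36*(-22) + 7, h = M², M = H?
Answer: -589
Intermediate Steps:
M = 14
h = 196 (h = 14² = 196)
G = -785 (G = -792 + 7 = -785)
h + G = 196 - 785 = -589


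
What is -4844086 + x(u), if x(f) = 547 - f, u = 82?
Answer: -4843621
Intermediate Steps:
-4844086 + x(u) = -4844086 + (547 - 1*82) = -4844086 + (547 - 82) = -4844086 + 465 = -4843621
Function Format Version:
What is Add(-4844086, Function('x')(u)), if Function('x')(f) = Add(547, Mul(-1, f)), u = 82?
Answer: -4843621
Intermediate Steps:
Add(-4844086, Function('x')(u)) = Add(-4844086, Add(547, Mul(-1, 82))) = Add(-4844086, Add(547, -82)) = Add(-4844086, 465) = -4843621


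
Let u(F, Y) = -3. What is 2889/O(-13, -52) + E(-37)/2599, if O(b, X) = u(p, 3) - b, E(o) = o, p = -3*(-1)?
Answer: 7508141/25990 ≈ 288.89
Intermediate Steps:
p = 3
O(b, X) = -3 - b
2889/O(-13, -52) + E(-37)/2599 = 2889/(-3 - 1*(-13)) - 37/2599 = 2889/(-3 + 13) - 37*1/2599 = 2889/10 - 37/2599 = 7508141/25990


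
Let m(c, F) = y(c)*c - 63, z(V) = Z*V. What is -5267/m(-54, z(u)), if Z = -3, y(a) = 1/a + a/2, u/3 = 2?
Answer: -5267/1396 ≈ -3.7729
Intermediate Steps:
u = 6 (u = 3*2 = 6)
y(a) = 1/a + a/2 (y(a) = 1/a + a*(½) = 1/a + a/2)
z(V) = -3*V
m(c, F) = -63 + c*(1/c + c/2) (m(c, F) = (1/c + c/2)*c - 63 = c*(1/c + c/2) - 63 = -63 + c*(1/c + c/2))
-5267/m(-54, z(u)) = -5267/(-62 + (½)*(-54)²) = -5267/(-62 + (½)*2916) = -5267/(-62 + 1458) = -5267/1396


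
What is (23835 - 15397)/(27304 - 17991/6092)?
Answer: 51404296/166317977 ≈ 0.30907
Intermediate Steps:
(23835 - 15397)/(27304 - 17991/6092) = 8438/(27304 - 17991*1/6092) = 8438/(27304 - 17991/6092) = 8438/(166317977/6092) = 8438*(6092/166317977) = 51404296/166317977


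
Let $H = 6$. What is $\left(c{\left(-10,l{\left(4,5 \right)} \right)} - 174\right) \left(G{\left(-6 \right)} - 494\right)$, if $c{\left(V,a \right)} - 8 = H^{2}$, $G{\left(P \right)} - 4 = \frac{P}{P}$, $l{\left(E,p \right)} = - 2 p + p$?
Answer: $63570$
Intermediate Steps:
$l{\left(E,p \right)} = - p$
$G{\left(P \right)} = 5$ ($G{\left(P \right)} = 4 + \frac{P}{P} = 4 + 1 = 5$)
$c{\left(V,a \right)} = 44$ ($c{\left(V,a \right)} = 8 + 6^{2} = 8 + 36 = 44$)
$\left(c{\left(-10,l{\left(4,5 \right)} \right)} - 174\right) \left(G{\left(-6 \right)} - 494\right) = \left(44 - 174\right) \left(5 - 494\right) = \left(-130\right) \left(-489\right) = 63570$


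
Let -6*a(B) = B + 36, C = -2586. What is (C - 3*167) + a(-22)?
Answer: -9268/3 ≈ -3089.3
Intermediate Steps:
a(B) = -6 - B/6 (a(B) = -(B + 36)/6 = -(36 + B)/6 = -6 - B/6)
(C - 3*167) + a(-22) = (-2586 - 3*167) + (-6 - 1/6*(-22)) = (-2586 - 501) + (-6 + 11/3) = -3087 - 7/3 = -9268/3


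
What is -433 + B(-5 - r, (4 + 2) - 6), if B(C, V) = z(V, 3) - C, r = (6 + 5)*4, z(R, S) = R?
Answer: -384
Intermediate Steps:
r = 44 (r = 11*4 = 44)
B(C, V) = V - C
-433 + B(-5 - r, (4 + 2) - 6) = -433 + (((4 + 2) - 6) - (-5 - 1*44)) = -433 + ((6 - 6) - (-5 - 44)) = -433 + (0 - 1*(-49)) = -433 + (0 + 49) = -433 + 49 = -384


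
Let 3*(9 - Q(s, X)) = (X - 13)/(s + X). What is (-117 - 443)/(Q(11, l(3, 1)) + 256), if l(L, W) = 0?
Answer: -9240/4379 ≈ -2.1101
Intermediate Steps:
Q(s, X) = 9 - (-13 + X)/(3*(X + s)) (Q(s, X) = 9 - (X - 13)/(3*(s + X)) = 9 - (-13 + X)/(3*(X + s)))
(-117 - 443)/(Q(11, l(3, 1)) + 256) = (-117 - 443)/((13 + 26*0 + 27*11)/(3*(0 + 11)) + 256) = -560/((⅓)*(13 + 0 + 297)/11 + 256) = -560/((⅓)*(1/11)*310 + 256) = -560/(310/33 + 256) = -560/8758/33 = -560*33/8758 = -9240/4379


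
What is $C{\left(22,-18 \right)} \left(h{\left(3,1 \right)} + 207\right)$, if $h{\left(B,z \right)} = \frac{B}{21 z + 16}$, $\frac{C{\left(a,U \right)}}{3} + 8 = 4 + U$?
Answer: $- \frac{505692}{37} \approx -13667.0$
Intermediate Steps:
$C{\left(a,U \right)} = -12 + 3 U$ ($C{\left(a,U \right)} = -24 + 3 \left(4 + U\right) = -24 + \left(12 + 3 U\right) = -12 + 3 U$)
$h{\left(B,z \right)} = \frac{B}{16 + 21 z}$
$C{\left(22,-18 \right)} \left(h{\left(3,1 \right)} + 207\right) = \left(-12 + 3 \left(-18\right)\right) \left(\frac{3}{16 + 21 \cdot 1} + 207\right) = \left(-12 - 54\right) \left(\frac{3}{16 + 21} + 207\right) = - 66 \left(\frac{3}{37} + 207\right) = \left(-66\right) \frac{7662}{37} = - \frac{505692}{37}$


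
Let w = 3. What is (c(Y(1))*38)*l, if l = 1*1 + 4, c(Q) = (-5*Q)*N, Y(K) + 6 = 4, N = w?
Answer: 5700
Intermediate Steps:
N = 3
Y(K) = -2 (Y(K) = -6 + 4 = -2)
c(Q) = -15*Q (c(Q) = -5*Q*3 = -15*Q)
l = 5 (l = 1 + 4 = 5)
(c(Y(1))*38)*l = (-15*(-2)*38)*5 = (30*38)*5 = 1140*5 = 5700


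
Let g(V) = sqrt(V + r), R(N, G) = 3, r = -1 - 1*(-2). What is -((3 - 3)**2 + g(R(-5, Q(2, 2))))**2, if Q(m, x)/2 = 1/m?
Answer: -4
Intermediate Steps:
r = 1 (r = -1 + 2 = 1)
Q(m, x) = 2/m
g(V) = sqrt(1 + V) (g(V) = sqrt(V + 1) = sqrt(1 + V))
-((3 - 3)**2 + g(R(-5, Q(2, 2))))**2 = -((3 - 3)**2 + sqrt(1 + 3))**2 = -(0**2 + sqrt(4))**2 = -(0 + 2)**2 = -1*2**2 = -1*4 = -4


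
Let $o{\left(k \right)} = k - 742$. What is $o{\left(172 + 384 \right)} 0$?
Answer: $0$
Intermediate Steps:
$o{\left(k \right)} = -742 + k$
$o{\left(172 + 384 \right)} 0 = \left(-742 + \left(172 + 384\right)\right) 0 = \left(-742 + 556\right) 0 = \left(-186\right) 0 = 0$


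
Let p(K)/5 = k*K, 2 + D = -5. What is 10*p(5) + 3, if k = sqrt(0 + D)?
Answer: 3 + 250*I*sqrt(7) ≈ 3.0 + 661.44*I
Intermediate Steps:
D = -7 (D = -2 - 5 = -7)
k = I*sqrt(7) (k = sqrt(0 - 7) = sqrt(-7) = I*sqrt(7) ≈ 2.6458*I)
p(K) = 5*I*K*sqrt(7) (p(K) = 5*((I*sqrt(7))*K) = 5*(I*K*sqrt(7)) = 5*I*K*sqrt(7))
10*p(5) + 3 = 10*(5*I*5*sqrt(7)) + 3 = 10*(25*I*sqrt(7)) + 3 = 250*I*sqrt(7) + 3 = 3 + 250*I*sqrt(7)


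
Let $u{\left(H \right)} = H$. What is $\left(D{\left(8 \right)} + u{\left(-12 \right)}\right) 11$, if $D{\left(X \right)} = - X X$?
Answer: $-836$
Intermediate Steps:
$D{\left(X \right)} = - X^{2}$
$\left(D{\left(8 \right)} + u{\left(-12 \right)}\right) 11 = \left(- 8^{2} - 12\right) 11 = \left(\left(-1\right) 64 - 12\right) 11 = \left(-64 - 12\right) 11 = \left(-76\right) 11 = -836$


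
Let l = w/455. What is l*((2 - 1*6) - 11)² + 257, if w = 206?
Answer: 32657/91 ≈ 358.87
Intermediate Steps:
l = 206/455 ≈ 0.45275
l*((2 - 1*6) - 11)² + 257 = 206*((2 - 1*6) - 11)²/455 + 257 = 206*((2 - 6) - 11)²/455 + 257 = 206*(-4 - 11)²/455 + 257 = (206/455)*(-15)² + 257 = (206/455)*225 + 257 = 9270/91 + 257 = 32657/91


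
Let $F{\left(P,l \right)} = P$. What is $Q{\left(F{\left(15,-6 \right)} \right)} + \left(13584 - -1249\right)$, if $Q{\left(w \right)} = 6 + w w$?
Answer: $15064$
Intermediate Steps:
$Q{\left(w \right)} = 6 + w^{2}$
$Q{\left(F{\left(15,-6 \right)} \right)} + \left(13584 - -1249\right) = \left(6 + 15^{2}\right) + \left(13584 - -1249\right) = \left(6 + 225\right) + \left(13584 + 1249\right) = 231 + 14833 = 15064$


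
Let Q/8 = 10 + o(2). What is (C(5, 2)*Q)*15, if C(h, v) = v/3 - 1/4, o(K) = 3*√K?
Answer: 500 + 150*√2 ≈ 712.13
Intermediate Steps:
C(h, v) = -¼ + v/3 (C(h, v) = v*(⅓) - 1*¼ = v/3 - ¼ = -¼ + v/3)
Q = 80 + 24*√2 (Q = 8*(10 + 3*√2) = 80 + 24*√2 ≈ 113.94)
(C(5, 2)*Q)*15 = ((-¼ + (⅓)*2)*(80 + 24*√2))*15 = ((-¼ + ⅔)*(80 + 24*√2))*15 = (5*(80 + 24*√2)/12)*15 = (100/3 + 10*√2)*15 = 500 + 150*√2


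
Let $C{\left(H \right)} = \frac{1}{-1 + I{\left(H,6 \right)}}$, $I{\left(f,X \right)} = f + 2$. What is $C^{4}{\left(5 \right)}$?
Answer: $\frac{1}{1296} \approx 0.0007716$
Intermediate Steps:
$I{\left(f,X \right)} = 2 + f$
$C{\left(H \right)} = \frac{1}{1 + H}$ ($C{\left(H \right)} = \frac{1}{-1 + \left(2 + H\right)} = \frac{1}{1 + H}$)
$C^{4}{\left(5 \right)} = \left(\frac{1}{1 + 5}\right)^{4} = \left(\frac{1}{6}\right)^{4} = \frac{1}{1296}$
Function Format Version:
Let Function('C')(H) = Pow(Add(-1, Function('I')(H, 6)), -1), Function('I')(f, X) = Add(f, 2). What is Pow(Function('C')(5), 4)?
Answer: Rational(1, 1296) ≈ 0.00077160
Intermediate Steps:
Function('I')(f, X) = Add(2, f)
Function('C')(H) = Pow(Add(1, H), -1) (Function('C')(H) = Pow(Add(-1, Add(2, H)), -1) = Pow(Add(1, H), -1))
Pow(Function('C')(5), 4) = Pow(Pow(Add(1, 5), -1), 4) = Pow(Pow(6, -1), 4) = Pow(Rational(1, 6), 4) = Rational(1, 1296)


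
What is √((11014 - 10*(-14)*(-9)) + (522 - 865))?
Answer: √9411 ≈ 97.010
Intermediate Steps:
√((11014 - 10*(-14)*(-9)) + (522 - 865)) = √((11014 - (-140)*(-9)) - 343) = √((11014 - 1*1260) - 343) = √((11014 - 1260) - 343) = √(9754 - 343) = √9411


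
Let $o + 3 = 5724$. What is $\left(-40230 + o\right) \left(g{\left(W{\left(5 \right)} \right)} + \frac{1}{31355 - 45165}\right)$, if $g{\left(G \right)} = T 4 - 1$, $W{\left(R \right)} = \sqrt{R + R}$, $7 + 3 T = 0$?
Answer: $\frac{4924583839}{13810} \approx 3.566 \cdot 10^{5}$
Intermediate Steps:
$T = - \frac{7}{3}$ ($T = - \frac{7}{3} + \frac{1}{3} \cdot 0 = - \frac{7}{3} + 0 = - \frac{7}{3} \approx -2.3333$)
$o = 5721$ ($o = -3 + 5724 = 5721$)
$W{\left(R \right)} = \sqrt{2} \sqrt{R}$ ($W{\left(R \right)} = \sqrt{2 R} = \sqrt{2} \sqrt{R}$)
$g{\left(G \right)} = - \frac{31}{3}$ ($g{\left(G \right)} = \left(- \frac{7}{3}\right) 4 - 1 = - \frac{28}{3} - 1 = - \frac{31}{3}$)
$\left(-40230 + o\right) \left(g{\left(W{\left(5 \right)} \right)} + \frac{1}{31355 - 45165}\right) = \left(-40230 + 5721\right) \left(- \frac{31}{3} + \frac{1}{31355 - 45165}\right) = - 34509 \left(- \frac{31}{3} + \frac{1}{-13810}\right) = - 34509 \left(- \frac{31}{3} - \frac{1}{13810}\right) = \left(-34509\right) \left(- \frac{428113}{41430}\right) = \frac{4924583839}{13810}$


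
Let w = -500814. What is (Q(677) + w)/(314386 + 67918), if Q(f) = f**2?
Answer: -42485/382304 ≈ -0.11113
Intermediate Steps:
(Q(677) + w)/(314386 + 67918) = (677**2 - 500814)/(314386 + 67918) = (458329 - 500814)/382304 = -42485*1/382304 = -42485/382304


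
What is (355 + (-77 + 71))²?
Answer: 121801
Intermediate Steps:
(355 + (-77 + 71))² = (355 - 6)² = 349² = 121801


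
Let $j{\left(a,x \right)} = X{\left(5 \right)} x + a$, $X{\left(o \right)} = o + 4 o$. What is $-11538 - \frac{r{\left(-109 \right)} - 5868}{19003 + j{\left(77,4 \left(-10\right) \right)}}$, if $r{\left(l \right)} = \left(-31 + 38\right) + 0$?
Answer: $- \frac{208601179}{18080} \approx -11538.0$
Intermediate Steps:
$r{\left(l \right)} = 7$ ($r{\left(l \right)} = 7 + 0 = 7$)
$X{\left(o \right)} = 5 o$
$j{\left(a,x \right)} = a + 25 x$ ($j{\left(a,x \right)} = 5 \cdot 5 x + a = 25 x + a = a + 25 x$)
$-11538 - \frac{r{\left(-109 \right)} - 5868}{19003 + j{\left(77,4 \left(-10\right) \right)}} = -11538 - \frac{7 - 5868}{19003 + \left(77 + 25 \cdot 4 \left(-10\right)\right)} = -11538 - - \frac{5861}{19003 + \left(77 + 25 \left(-40\right)\right)} = -11538 - - \frac{5861}{19003 + \left(77 - 1000\right)} = -11538 - - \frac{5861}{19003 - 923} = -11538 - - \frac{5861}{18080} = -11538 + \frac{5861}{18080} = - \frac{208601179}{18080}$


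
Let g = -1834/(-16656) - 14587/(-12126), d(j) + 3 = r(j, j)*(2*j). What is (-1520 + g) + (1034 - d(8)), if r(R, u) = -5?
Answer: -2253582617/5610296 ≈ -401.69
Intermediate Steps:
d(j) = -3 - 10*j
g = 7366671/5610296 (g = -1834*(-1/16656) - 14587*(-1/12126) = 917/8328 + 14587/12126 = 7366671/5610296 ≈ 1.3131)
(-1520 + g) + (1034 - d(8)) = (-1520 + 7366671/5610296) + (1034 - (-3 - 10*8)) = -8520283249/5610296 + (1034 - (-3 - 80)) = -8520283249/5610296 + (1034 - 1*(-83)) = -8520283249/5610296 + (1034 + 83) = -8520283249/5610296 + 1117 = -2253582617/5610296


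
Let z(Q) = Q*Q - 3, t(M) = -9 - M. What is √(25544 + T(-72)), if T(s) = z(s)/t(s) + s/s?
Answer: 2*√2825403/21 ≈ 160.09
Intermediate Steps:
z(Q) = -3 + Q² (z(Q) = Q² - 3 = -3 + Q²)
T(s) = 1 + (-3 + s²)/(-9 - s) (T(s) = (-3 + s²)/(-9 - s) + s/s = (-3 + s²)/(-9 - s) + 1 = 1 + (-3 + s²)/(-9 - s))
√(25544 + T(-72)) = √(25544 + (12 - 72 - 1*(-72)²)/(9 - 72)) = √(25544 + (12 - 72 - 1*5184)/(-63)) = √(25544 - (12 - 72 - 5184)/63) = √(25544 - 1/63*(-5244)) = √(25544 + 1748/21) = √(538172/21) = 2*√2825403/21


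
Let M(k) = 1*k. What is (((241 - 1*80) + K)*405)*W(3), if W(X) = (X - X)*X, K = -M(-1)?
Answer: 0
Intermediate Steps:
M(k) = k
K = 1 (K = -1*(-1) = 1)
W(X) = 0 (W(X) = 0*X = 0)
(((241 - 1*80) + K)*405)*W(3) = (((241 - 1*80) + 1)*405)*0 = (((241 - 80) + 1)*405)*0 = ((161 + 1)*405)*0 = (162*405)*0 = 65610*0 = 0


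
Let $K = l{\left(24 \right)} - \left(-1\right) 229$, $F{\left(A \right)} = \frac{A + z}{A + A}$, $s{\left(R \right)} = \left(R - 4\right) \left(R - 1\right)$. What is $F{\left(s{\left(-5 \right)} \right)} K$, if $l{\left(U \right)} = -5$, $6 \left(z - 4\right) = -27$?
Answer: $\frac{2996}{27} \approx 110.96$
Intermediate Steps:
$z = - \frac{1}{2}$ ($z = 4 + \frac{1}{6} \left(-27\right) = 4 - \frac{9}{2} = - \frac{1}{2} \approx -0.5$)
$s{\left(R \right)} = \left(-1 + R\right) \left(-4 + R\right)$ ($s{\left(R \right)} = \left(-4 + R\right) \left(-1 + R\right) = \left(-1 + R\right) \left(-4 + R\right)$)
$F{\left(A \right)} = \frac{- \frac{1}{2} + A}{2 A}$ ($F{\left(A \right)} = \frac{A - \frac{1}{2}}{A + A} = \frac{- \frac{1}{2} + A}{2 A}$)
$K = 224$ ($K = -5 - \left(-1\right) 229 = -5 - -229 = -5 + 229 = 224$)
$F{\left(s{\left(-5 \right)} \right)} K = \frac{-1 + 2 \left(4 + \left(-5\right)^{2} - -25\right)}{4 \left(4 + \left(-5\right)^{2} - -25\right)} 224 = \frac{-1 + 2 \left(4 + 25 + 25\right)}{4 \left(4 + 25 + 25\right)} 224 = \frac{-1 + 2 \cdot 54}{4 \cdot 54} \cdot 224 = \frac{1}{4} \cdot \frac{1}{54} \left(-1 + 108\right) 224 = \frac{1}{4} \cdot \frac{1}{54} \cdot 107 \cdot 224 = \frac{107}{216} \cdot 224 = \frac{2996}{27}$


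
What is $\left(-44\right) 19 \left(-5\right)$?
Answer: $4180$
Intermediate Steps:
$\left(-44\right) 19 \left(-5\right) = \left(-836\right) \left(-5\right) = 4180$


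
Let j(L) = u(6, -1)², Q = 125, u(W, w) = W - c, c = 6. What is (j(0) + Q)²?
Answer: 15625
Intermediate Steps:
u(W, w) = -6 + W (u(W, w) = W - 1*6 = W - 6 = -6 + W)
j(L) = 0 (j(L) = (-6 + 6)² = 0² = 0)
(j(0) + Q)² = (0 + 125)² = 125² = 15625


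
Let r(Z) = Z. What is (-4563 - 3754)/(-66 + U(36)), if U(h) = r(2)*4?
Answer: 8317/58 ≈ 143.40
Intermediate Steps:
U(h) = 8 (U(h) = 2*4 = 8)
(-4563 - 3754)/(-66 + U(36)) = (-4563 - 3754)/(-66 + 8) = -8317/(-58) = -8317*(-1/58) = 8317/58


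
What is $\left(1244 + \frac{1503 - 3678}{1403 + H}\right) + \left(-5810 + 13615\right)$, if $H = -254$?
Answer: $\frac{3465042}{383} \approx 9047.1$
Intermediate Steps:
$\left(1244 + \frac{1503 - 3678}{1403 + H}\right) + \left(-5810 + 13615\right) = \left(1244 + \frac{1503 - 3678}{1403 - 254}\right) + \left(-5810 + 13615\right) = \left(1244 - \frac{2175}{1149}\right) + 7805 = \left(1244 - \frac{725}{383}\right) + 7805 = \frac{475727}{383} + 7805 = \frac{3465042}{383}$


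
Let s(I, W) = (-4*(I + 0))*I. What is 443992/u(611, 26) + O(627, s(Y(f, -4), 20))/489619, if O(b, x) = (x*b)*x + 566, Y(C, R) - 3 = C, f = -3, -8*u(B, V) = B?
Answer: -133776538966/23012093 ≈ -5813.3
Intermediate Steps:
u(B, V) = -B/8
Y(C, R) = 3 + C
s(I, W) = -4*I² (s(I, W) = (-4*I)*I = -4*I²)
O(b, x) = 566 + b*x² (O(b, x) = (b*x)*x + 566 = b*x² + 566 = 566 + b*x²)
443992/u(611, 26) + O(627, s(Y(f, -4), 20))/489619 = 443992/((-⅛*611)) + (566 + 627*(-4*(3 - 3)²)²)/489619 = 443992/(-611/8) + (566 + 627*(-4*0²)²)*(1/489619) = 443992*(-8/611) + (566 + 627*(-4*0)²)*(1/489619) = -3551936/611 + (566 + 627*0²)*(1/489619) = -3551936/611 + (566 + 627*0)*(1/489619) = -3551936/611 + (566 + 0)*(1/489619) = -3551936/611 + 566*(1/489619) = -3551936/611 + 566/489619 = -133776538966/23012093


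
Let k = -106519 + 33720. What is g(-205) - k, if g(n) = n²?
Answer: 114824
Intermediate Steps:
k = -72799
g(-205) - k = (-205)² - 1*(-72799) = 42025 + 72799 = 114824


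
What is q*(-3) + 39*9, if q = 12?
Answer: 315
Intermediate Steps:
q*(-3) + 39*9 = 12*(-3) + 39*9 = -36 + 351 = 315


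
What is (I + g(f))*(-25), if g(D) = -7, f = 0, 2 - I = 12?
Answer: 425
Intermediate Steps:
I = -10 (I = 2 - 1*12 = 2 - 12 = -10)
(I + g(f))*(-25) = (-10 - 7)*(-25) = -17*(-25) = 425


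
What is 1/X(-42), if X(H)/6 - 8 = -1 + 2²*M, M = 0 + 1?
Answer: 1/66 ≈ 0.015152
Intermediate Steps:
M = 1
X(H) = 66 (X(H) = 48 + 6*(-1 + 2²*1) = 48 + 6*(-1 + 4*1) = 48 + 6*(-1 + 4) = 48 + 6*3 = 48 + 18 = 66)
1/X(-42) = 1/66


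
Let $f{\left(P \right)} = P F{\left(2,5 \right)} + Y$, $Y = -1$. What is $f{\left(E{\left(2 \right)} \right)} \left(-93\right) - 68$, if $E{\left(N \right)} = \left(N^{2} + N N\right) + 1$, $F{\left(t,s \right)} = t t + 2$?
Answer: $-4997$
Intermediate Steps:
$F{\left(t,s \right)} = 2 + t^{2}$ ($F{\left(t,s \right)} = t^{2} + 2 = 2 + t^{2}$)
$E{\left(N \right)} = 1 + 2 N^{2}$ ($E{\left(N \right)} = \left(N^{2} + N^{2}\right) + 1 = 2 N^{2} + 1 = 1 + 2 N^{2}$)
$f{\left(P \right)} = -1 + 6 P$ ($f{\left(P \right)} = P \left(2 + 2^{2}\right) - 1 = P \left(2 + 4\right) - 1 = P 6 - 1 = 6 P - 1 = -1 + 6 P$)
$f{\left(E{\left(2 \right)} \right)} \left(-93\right) - 68 = \left(-1 + 6 \left(1 + 2 \cdot 2^{2}\right)\right) \left(-93\right) - 68 = \left(-1 + 6 \left(1 + 2 \cdot 4\right)\right) \left(-93\right) - 68 = \left(-1 + 6 \left(1 + 8\right)\right) \left(-93\right) - 68 = \left(-1 + 6 \cdot 9\right) \left(-93\right) - 68 = \left(-1 + 54\right) \left(-93\right) - 68 = 53 \left(-93\right) - 68 = -4929 - 68 = -4997$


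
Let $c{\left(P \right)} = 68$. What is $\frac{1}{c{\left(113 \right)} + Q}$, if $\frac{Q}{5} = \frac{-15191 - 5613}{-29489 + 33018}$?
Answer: $\frac{3529}{135952} \approx 0.025958$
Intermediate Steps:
$Q = - \frac{104020}{3529}$ ($Q = 5 \frac{-15191 - 5613}{-29489 + 33018} = 5 \left(- \frac{20804}{3529}\right) = - \frac{104020}{3529} \approx -29.476$)
$\frac{1}{c{\left(113 \right)} + Q} = \frac{1}{68 - \frac{104020}{3529}} = \frac{1}{\frac{135952}{3529}} = \frac{3529}{135952}$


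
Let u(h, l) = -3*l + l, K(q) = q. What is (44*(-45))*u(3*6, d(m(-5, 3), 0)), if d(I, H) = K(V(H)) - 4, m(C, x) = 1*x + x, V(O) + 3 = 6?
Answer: -3960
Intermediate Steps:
V(O) = 3 (V(O) = -3 + 6 = 3)
m(C, x) = 2*x (m(C, x) = x + x = 2*x)
d(I, H) = -1 (d(I, H) = 3 - 4 = -1)
u(h, l) = -2*l
(44*(-45))*u(3*6, d(m(-5, 3), 0)) = (44*(-45))*(-2*(-1)) = -1980*2 = -3960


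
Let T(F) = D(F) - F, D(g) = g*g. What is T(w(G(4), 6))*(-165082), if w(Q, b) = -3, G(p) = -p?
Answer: -1980984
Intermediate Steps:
D(g) = g²
T(F) = F² - F
T(w(G(4), 6))*(-165082) = -3*(-1 - 3)*(-165082) = -3*(-4)*(-165082) = 12*(-165082) = -1980984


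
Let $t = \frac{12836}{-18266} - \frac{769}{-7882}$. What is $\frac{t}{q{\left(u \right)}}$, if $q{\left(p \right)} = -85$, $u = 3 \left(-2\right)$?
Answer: $\frac{43563399}{6118836010} \approx 0.0071196$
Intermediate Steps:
$u = -6$
$t = - \frac{43563399}{71986306}$ ($t = 12836 \left(- \frac{1}{18266}\right) - - \frac{769}{7882} = - \frac{6418}{9133} + \frac{769}{7882} = - \frac{43563399}{71986306} \approx -0.60516$)
$\frac{t}{q{\left(u \right)}} = - \frac{43563399}{71986306 \left(-85\right)} = \left(- \frac{43563399}{71986306}\right) \left(- \frac{1}{85}\right) = \frac{43563399}{6118836010}$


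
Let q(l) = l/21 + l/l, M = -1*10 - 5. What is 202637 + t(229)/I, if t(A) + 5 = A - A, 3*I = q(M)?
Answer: 405169/2 ≈ 2.0258e+5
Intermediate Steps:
M = -15 (M = -10 - 5 = -15)
q(l) = 1 + l/21 (q(l) = l*(1/21) + 1 = l/21 + 1 = 1 + l/21)
I = 2/21 (I = (1 + (1/21)*(-15))/3 = (1 - 5/7)/3 = (⅓)*(2/7) = 2/21 ≈ 0.095238)
t(A) = -5 (t(A) = -5 + (A - A) = -5 + 0 = -5)
202637 + t(229)/I = 202637 - 5/2/21 = 202637 - 5*21/2 = 202637 - 105/2 = 405169/2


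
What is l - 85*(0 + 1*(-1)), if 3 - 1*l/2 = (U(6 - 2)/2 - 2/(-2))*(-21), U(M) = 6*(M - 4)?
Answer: 133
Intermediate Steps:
U(M) = -24 + 6*M (U(M) = 6*(-4 + M) = -24 + 6*M)
l = 48 (l = 6 - 2*((-24 + 6*(6 - 2))/2 - 2/(-2))*(-21) = 6 - 2*((-24 + 6*4)*(½) - 2*(-½))*(-21) = 6 - 2*((-24 + 24)*(½) + 1)*(-21) = 6 - 2*(0*(½) + 1)*(-21) = 6 - 2*(0 + 1)*(-21) = 6 - 2*(-21) = 6 + 42 = 48)
l - 85*(0 + 1*(-1)) = 48 - 85*(0 + 1*(-1)) = 48 - 85*(0 - 1) = 48 - 85*(-1) = 48 + 85 = 133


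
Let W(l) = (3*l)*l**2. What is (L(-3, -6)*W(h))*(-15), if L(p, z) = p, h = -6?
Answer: -29160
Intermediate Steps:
W(l) = 3*l**3
(L(-3, -6)*W(h))*(-15) = -9*(-6)**3*(-15) = -9*(-216)*(-15) = -3*(-648)*(-15) = 1944*(-15) = -29160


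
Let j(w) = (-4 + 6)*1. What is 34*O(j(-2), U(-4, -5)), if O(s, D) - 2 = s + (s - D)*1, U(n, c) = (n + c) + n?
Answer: 646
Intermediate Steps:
U(n, c) = c + 2*n (U(n, c) = (c + n) + n = c + 2*n)
j(w) = 2 (j(w) = 2*1 = 2)
O(s, D) = 2 - D + 2*s (O(s, D) = 2 + (s + (s - D)*1) = 2 + (s + (s - D)) = 2 + (-D + 2*s) = 2 - D + 2*s)
34*O(j(-2), U(-4, -5)) = 34*(2 - (-5 + 2*(-4)) + 2*2) = 34*(2 - (-5 - 8) + 4) = 34*(2 - 1*(-13) + 4) = 34*(2 + 13 + 4) = 34*19 = 646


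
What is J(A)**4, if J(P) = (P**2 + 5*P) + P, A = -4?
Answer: 4096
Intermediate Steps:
J(P) = P**2 + 6*P
J(A)**4 = (-4*(6 - 4))**4 = (-4*2)**4 = (-8)**4 = 4096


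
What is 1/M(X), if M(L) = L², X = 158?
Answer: 1/24964 ≈ 4.0058e-5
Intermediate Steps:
1/M(X) = 1/(158²) = 1/24964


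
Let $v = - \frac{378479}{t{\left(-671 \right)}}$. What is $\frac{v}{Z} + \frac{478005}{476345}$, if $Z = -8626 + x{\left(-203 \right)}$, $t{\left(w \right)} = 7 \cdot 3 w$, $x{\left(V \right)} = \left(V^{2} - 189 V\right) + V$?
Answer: $\frac{95340309613028}{94973282832813} \approx 1.0039$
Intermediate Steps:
$x{\left(V \right)} = V^{2} - 188 V$
$t{\left(w \right)} = 21 w$
$Z = 70747$ ($Z = -8626 - 203 \left(-188 - 203\right) = -8626 - -79373 = -8626 + 79373 = 70747$)
$v = \frac{378479}{14091}$ ($v = - \frac{378479}{21 \left(-671\right)} = - \frac{378479}{-14091} = \left(-378479\right) \left(- \frac{1}{14091}\right) = \frac{378479}{14091} \approx 26.86$)
$\frac{v}{Z} + \frac{478005}{476345} = \frac{378479}{14091 \cdot 70747} + \frac{478005}{476345} = \frac{378479}{14091} \cdot \frac{1}{70747} + 478005 \cdot \frac{1}{476345} = \frac{378479}{996895977} + \frac{95601}{95269} = \frac{95340309613028}{94973282832813}$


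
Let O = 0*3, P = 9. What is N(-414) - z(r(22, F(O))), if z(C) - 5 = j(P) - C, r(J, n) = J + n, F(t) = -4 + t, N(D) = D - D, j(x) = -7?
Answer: 20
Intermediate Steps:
O = 0
N(D) = 0
z(C) = -2 - C (z(C) = 5 + (-7 - C) = -2 - C)
N(-414) - z(r(22, F(O))) = 0 - (-2 - (22 + (-4 + 0))) = 0 - (-2 - (22 - 4)) = 0 - (-2 - 1*18) = 0 - (-2 - 18) = 0 - 1*(-20) = 0 + 20 = 20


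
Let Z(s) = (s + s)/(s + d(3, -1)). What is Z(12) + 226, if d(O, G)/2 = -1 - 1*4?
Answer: 238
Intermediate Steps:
d(O, G) = -10 (d(O, G) = 2*(-1 - 1*4) = 2*(-1 - 4) = 2*(-5) = -10)
Z(s) = 2*s/(-10 + s) (Z(s) = (s + s)/(s - 10) = (2*s)/(-10 + s) = 2*s/(-10 + s))
Z(12) + 226 = 2*12/(-10 + 12) + 226 = 2*12/2 + 226 = 2*12*(½) + 226 = 12 + 226 = 238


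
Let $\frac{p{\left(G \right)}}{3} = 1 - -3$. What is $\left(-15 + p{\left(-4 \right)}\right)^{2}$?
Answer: $9$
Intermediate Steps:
$p{\left(G \right)} = 12$ ($p{\left(G \right)} = 3 \left(1 - -3\right) = 3 \left(1 + 3\right) = 3 \cdot 4 = 12$)
$\left(-15 + p{\left(-4 \right)}\right)^{2} = \left(-15 + 12\right)^{2} = \left(-3\right)^{2} = 9$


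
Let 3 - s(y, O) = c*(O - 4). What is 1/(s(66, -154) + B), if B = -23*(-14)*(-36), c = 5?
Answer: -1/10799 ≈ -9.2601e-5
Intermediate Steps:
s(y, O) = 23 - 5*O (s(y, O) = 3 - 5*(O - 4) = 3 - 5*(-4 + O) = 3 - (-20 + 5*O) = 3 + (20 - 5*O) = 23 - 5*O)
B = -11592 (B = 322*(-36) = -11592)
1/(s(66, -154) + B) = 1/((23 - 5*(-154)) - 11592) = 1/((23 + 770) - 11592) = 1/(793 - 11592) = 1/(-10799) = -1/10799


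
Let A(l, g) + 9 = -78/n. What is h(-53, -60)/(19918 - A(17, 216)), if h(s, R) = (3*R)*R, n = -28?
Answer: 151200/278939 ≈ 0.54205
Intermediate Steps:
A(l, g) = -87/14 (A(l, g) = -9 - 78/(-28) = -9 - 78*(-1/28) = -9 + 39/14 = -87/14)
h(s, R) = 3*R²
h(-53, -60)/(19918 - A(17, 216)) = (3*(-60)²)/(19918 - 1*(-87/14)) = (3*3600)/(19918 + 87/14) = 10800/(278939/14) = 10800*(14/278939) = 151200/278939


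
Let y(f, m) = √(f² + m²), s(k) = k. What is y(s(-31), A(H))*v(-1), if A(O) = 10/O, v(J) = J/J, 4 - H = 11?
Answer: √47189/7 ≈ 31.033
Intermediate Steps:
H = -7 (H = 4 - 1*11 = 4 - 11 = -7)
v(J) = 1
y(s(-31), A(H))*v(-1) = √((-31)² + (10/(-7))²)*1 = √(961 + (10*(-⅐))²)*1 = √(961 + (-10/7)²)*1 = √(961 + 100/49)*1 = √(47189/49)*1 = (√47189/7)*1 = √47189/7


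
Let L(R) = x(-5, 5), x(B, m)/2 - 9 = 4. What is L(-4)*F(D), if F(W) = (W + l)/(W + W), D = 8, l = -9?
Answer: -13/8 ≈ -1.6250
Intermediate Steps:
x(B, m) = 26 (x(B, m) = 18 + 2*4 = 18 + 8 = 26)
F(W) = (-9 + W)/(2*W) (F(W) = (W - 9)/(W + W) = (-9 + W)/((2*W)) = (-9 + W)*(1/(2*W)) = (-9 + W)/(2*W))
L(R) = 26
L(-4)*F(D) = 26*((½)*(-9 + 8)/8) = 26*((½)*(⅛)*(-1)) = 26*(-1/16) = -13/8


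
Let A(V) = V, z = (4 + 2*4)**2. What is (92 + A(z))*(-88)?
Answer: -20768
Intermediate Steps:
z = 144 (z = (4 + 8)**2 = 12**2 = 144)
(92 + A(z))*(-88) = (92 + 144)*(-88) = 236*(-88) = -20768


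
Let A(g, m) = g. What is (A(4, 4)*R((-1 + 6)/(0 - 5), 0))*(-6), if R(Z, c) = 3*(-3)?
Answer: 216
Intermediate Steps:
R(Z, c) = -9
(A(4, 4)*R((-1 + 6)/(0 - 5), 0))*(-6) = (4*(-9))*(-6) = -36*(-6) = 216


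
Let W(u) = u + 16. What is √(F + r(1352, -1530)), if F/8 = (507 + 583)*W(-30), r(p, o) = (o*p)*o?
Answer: 8*√49449605 ≈ 56256.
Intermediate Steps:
W(u) = 16 + u
r(p, o) = p*o²
F = -122080 (F = 8*((507 + 583)*(16 - 30)) = 8*(1090*(-14)) = 8*(-15260) = -122080)
√(F + r(1352, -1530)) = √(-122080 + 1352*(-1530)²) = √(-122080 + 1352*2340900) = √(-122080 + 3164896800) = √3164774720 = 8*√49449605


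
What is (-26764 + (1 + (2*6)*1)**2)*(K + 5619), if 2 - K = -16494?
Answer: -588148425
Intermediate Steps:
K = 16496 (K = 2 - 1*(-16494) = 2 + 16494 = 16496)
(-26764 + (1 + (2*6)*1)**2)*(K + 5619) = (-26764 + (1 + (2*6)*1)**2)*(16496 + 5619) = (-26764 + (1 + 12*1)**2)*22115 = (-26764 + (1 + 12)**2)*22115 = (-26764 + 13**2)*22115 = (-26764 + 169)*22115 = -26595*22115 = -588148425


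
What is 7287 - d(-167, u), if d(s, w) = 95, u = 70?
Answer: 7192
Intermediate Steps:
7287 - d(-167, u) = 7287 - 1*95 = 7287 - 95 = 7192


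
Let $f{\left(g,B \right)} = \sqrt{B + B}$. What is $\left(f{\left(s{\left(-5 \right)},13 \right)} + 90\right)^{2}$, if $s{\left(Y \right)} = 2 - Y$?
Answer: $\left(90 + \sqrt{26}\right)^{2} \approx 9043.8$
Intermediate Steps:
$f{\left(g,B \right)} = \sqrt{2} \sqrt{B}$ ($f{\left(g,B \right)} = \sqrt{2 B} = \sqrt{2} \sqrt{B}$)
$\left(f{\left(s{\left(-5 \right)},13 \right)} + 90\right)^{2} = \left(\sqrt{2} \sqrt{13} + 90\right)^{2} = \left(\sqrt{26} + 90\right)^{2} = \left(90 + \sqrt{26}\right)^{2}$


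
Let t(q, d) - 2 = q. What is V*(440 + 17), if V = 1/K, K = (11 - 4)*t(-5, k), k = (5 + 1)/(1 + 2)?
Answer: -457/21 ≈ -21.762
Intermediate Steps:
k = 2 (k = 6/3 = 6*(⅓) = 2)
t(q, d) = 2 + q
K = -21 (K = (11 - 4)*(2 - 5) = 7*(-3) = -21)
V = -1/21 (V = 1/(-21) = -1/21 ≈ -0.047619)
V*(440 + 17) = -(440 + 17)/21 = -1/21*457 = -457/21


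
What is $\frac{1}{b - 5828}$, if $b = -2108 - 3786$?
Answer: $- \frac{1}{11722} \approx -8.531 \cdot 10^{-5}$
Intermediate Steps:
$b = -5894$
$\frac{1}{b - 5828} = \frac{1}{-5894 - 5828} = \frac{1}{-11722} = - \frac{1}{11722}$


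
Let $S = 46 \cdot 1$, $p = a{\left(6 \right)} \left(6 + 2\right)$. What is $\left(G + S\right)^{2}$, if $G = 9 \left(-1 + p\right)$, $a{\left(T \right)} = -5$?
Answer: $104329$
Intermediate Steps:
$p = -40$ ($p = - 5 \left(6 + 2\right) = \left(-5\right) 8 = -40$)
$S = 46$
$G = -369$ ($G = 9 \left(-1 - 40\right) = 9 \left(-41\right) = -369$)
$\left(G + S\right)^{2} = \left(-369 + 46\right)^{2} = \left(-323\right)^{2} = 104329$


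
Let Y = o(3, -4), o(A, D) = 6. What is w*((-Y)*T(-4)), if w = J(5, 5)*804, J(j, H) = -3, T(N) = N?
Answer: -57888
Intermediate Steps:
Y = 6
w = -2412 (w = -3*804 = -2412)
w*((-Y)*T(-4)) = -2412*(-1*6)*(-4) = -(-14472)*(-4) = -2412*24 = -57888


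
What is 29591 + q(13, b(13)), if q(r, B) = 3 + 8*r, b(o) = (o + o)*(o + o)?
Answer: 29698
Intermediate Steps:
b(o) = 4*o**2 (b(o) = (2*o)*(2*o) = 4*o**2)
29591 + q(13, b(13)) = 29591 + (3 + 8*13) = 29591 + (3 + 104) = 29591 + 107 = 29698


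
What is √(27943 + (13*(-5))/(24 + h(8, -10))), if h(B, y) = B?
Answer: √1788222/8 ≈ 167.16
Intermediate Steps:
√(27943 + (13*(-5))/(24 + h(8, -10))) = √(27943 + (13*(-5))/(24 + 8)) = √(27943 - 65/32) = √(894111/32) = √1788222/8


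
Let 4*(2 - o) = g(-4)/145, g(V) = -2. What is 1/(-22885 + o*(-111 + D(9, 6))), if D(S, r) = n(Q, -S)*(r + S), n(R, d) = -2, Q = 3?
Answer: -290/6718571 ≈ -4.3164e-5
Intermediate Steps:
D(S, r) = -2*S - 2*r (D(S, r) = -2*(r + S) = -2*(S + r) = -2*S - 2*r)
o = 581/290 (o = 2 - (-1)/(2*145) = 2 - 1/4*(-2/145) = 2 + 1/290 = 581/290 ≈ 2.0034)
1/(-22885 + o*(-111 + D(9, 6))) = 1/(-22885 + 581*(-111 + (-2*9 - 2*6))/290) = 1/(-22885 + 581*(-111 + (-18 - 12))/290) = 1/(-22885 + 581*(-111 - 30)/290) = 1/(-22885 + (581/290)*(-141)) = 1/(-22885 - 81921/290) = 1/(-6718571/290) = -290/6718571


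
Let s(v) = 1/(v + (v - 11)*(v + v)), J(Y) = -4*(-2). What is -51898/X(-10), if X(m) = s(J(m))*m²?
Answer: 103796/5 ≈ 20759.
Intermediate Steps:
J(Y) = 8
s(v) = 1/(v + 2*v*(-11 + v)) (s(v) = 1/(v + (-11 + v)*(2*v)) = 1/(v + 2*v*(-11 + v)))
X(m) = -m²/40 (X(m) = (1/(8*(-21 + 2*8)))*m² = (1/(8*(-21 + 16)))*m² = ((⅛)/(-5))*m² = ((⅛)*(-⅕))*m² = -m²/40)
-51898/X(-10) = -51898/((-1/40*(-10)²)) = -51898/((-1/40*100)) = -51898/(-5/2) = -51898*(-⅖) = 103796/5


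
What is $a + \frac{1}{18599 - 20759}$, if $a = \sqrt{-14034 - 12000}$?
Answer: $- \frac{1}{2160} + i \sqrt{26034} \approx -0.00046296 + 161.35 i$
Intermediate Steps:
$a = i \sqrt{26034}$ ($a = \sqrt{-14034 - 12000} = \sqrt{-26034} = i \sqrt{26034} \approx 161.35 i$)
$a + \frac{1}{18599 - 20759} = i \sqrt{26034} + \frac{1}{18599 - 20759} = i \sqrt{26034} + \frac{1}{-2160} = i \sqrt{26034} - \frac{1}{2160} = - \frac{1}{2160} + i \sqrt{26034}$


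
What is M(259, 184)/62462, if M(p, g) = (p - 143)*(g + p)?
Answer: 25694/31231 ≈ 0.82271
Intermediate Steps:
M(p, g) = (-143 + p)*(g + p)
M(259, 184)/62462 = (259² - 143*184 - 143*259 + 184*259)/62462 = (67081 - 26312 - 37037 + 47656)*(1/62462) = 51388*(1/62462) = 25694/31231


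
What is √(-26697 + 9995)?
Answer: I*√16702 ≈ 129.24*I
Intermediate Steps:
√(-26697 + 9995) = √(-16702) = I*√16702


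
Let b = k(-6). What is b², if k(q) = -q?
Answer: 36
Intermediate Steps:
b = 6 (b = -1*(-6) = 6)
b² = 6² = 36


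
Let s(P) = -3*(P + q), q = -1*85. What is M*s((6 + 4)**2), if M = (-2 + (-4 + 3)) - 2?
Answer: 225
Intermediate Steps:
M = -5 (M = (-2 - 1) - 2 = -3 - 2 = -5)
q = -85
s(P) = 255 - 3*P (s(P) = -3*(P - 85) = -3*(-85 + P) = 255 - 3*P)
M*s((6 + 4)**2) = -5*(255 - 3*(6 + 4)**2) = -5*(255 - 3*10**2) = -5*(255 - 3*100) = -5*(255 - 300) = -5*(-45) = 225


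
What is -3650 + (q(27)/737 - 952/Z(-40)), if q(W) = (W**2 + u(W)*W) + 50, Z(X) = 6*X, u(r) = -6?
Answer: -80595287/22110 ≈ -3645.2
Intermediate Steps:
q(W) = 50 + W**2 - 6*W (q(W) = (W**2 - 6*W) + 50 = 50 + W**2 - 6*W)
-3650 + (q(27)/737 - 952/Z(-40)) = -3650 + ((50 + 27**2 - 6*27)/737 - 952/(6*(-40))) = -3650 + ((50 + 729 - 162)*(1/737) - 952/(-240)) = -3650 + (617*(1/737) - 952*(-1/240)) = -3650 + (617/737 + 119/30) = -3650 + 106213/22110 = -80595287/22110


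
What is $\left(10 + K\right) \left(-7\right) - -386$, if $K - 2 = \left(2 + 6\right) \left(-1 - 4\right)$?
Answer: $582$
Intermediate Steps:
$K = -38$ ($K = 2 + \left(2 + 6\right) \left(-1 - 4\right) = 2 + 8 \left(-5\right) = 2 - 40 = -38$)
$\left(10 + K\right) \left(-7\right) - -386 = \left(10 - 38\right) \left(-7\right) - -386 = \left(-28\right) \left(-7\right) + 386 = 196 + 386 = 582$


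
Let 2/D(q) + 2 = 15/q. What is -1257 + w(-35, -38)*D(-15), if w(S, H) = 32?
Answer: -3835/3 ≈ -1278.3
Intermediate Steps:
D(q) = 2/(-2 + 15/q)
-1257 + w(-35, -38)*D(-15) = -1257 + 32*(-2*(-15)/(-15 + 2*(-15))) = -1257 + 32*(-2*(-15)/(-15 - 30)) = -1257 + 32*(-2*(-15)/(-45)) = -1257 + 32*(-2*(-15)*(-1/45)) = -1257 + 32*(-⅔) = -1257 - 64/3 = -3835/3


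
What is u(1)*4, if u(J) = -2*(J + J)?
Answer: -16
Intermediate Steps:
u(J) = -4*J
u(1)*4 = -4*1*4 = -4*4 = -16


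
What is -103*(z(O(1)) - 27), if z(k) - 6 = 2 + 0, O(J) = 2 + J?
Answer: 1957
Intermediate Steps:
z(k) = 8 (z(k) = 6 + (2 + 0) = 6 + 2 = 8)
-103*(z(O(1)) - 27) = -103*(8 - 27) = -103*(-19) = 1957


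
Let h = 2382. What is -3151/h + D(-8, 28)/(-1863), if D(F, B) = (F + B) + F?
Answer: -655433/493074 ≈ -1.3293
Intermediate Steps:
D(F, B) = B + 2*F (D(F, B) = (B + F) + F = B + 2*F)
-3151/h + D(-8, 28)/(-1863) = -3151/2382 + (28 + 2*(-8))/(-1863) = -3151*1/2382 + (28 - 16)*(-1/1863) = -3151/2382 + 12*(-1/1863) = -3151/2382 - 4/621 = -655433/493074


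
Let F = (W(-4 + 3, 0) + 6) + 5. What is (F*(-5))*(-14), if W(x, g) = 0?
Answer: 770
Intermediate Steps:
F = 11 (F = (0 + 6) + 5 = 6 + 5 = 11)
(F*(-5))*(-14) = (11*(-5))*(-14) = -55*(-14) = 770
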